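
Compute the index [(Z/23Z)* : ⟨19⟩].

1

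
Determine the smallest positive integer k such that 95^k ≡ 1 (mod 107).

106

ord(95) | φ(107) = 107 − 1 = 106 = 2 · 53.
Divisors of 106: 1, 2, 53, 106.
Test each divisor d:
95^1 ≡ 95 (mod 107)
95^2 ≡ 37 (mod 107)
95^53 ≡ 106 (mod 107)
95^106 ≡ 1 (mod 107) ✓
Therefore the multiplicative order of 95 modulo 107 is 106.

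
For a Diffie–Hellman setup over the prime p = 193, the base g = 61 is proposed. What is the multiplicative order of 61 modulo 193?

192

Since 61 ∈ (Z/193Z)^×, its order divides φ(193) = 193 − 1 = 192 = 2^6 · 3.
Divisors of 192: 1, 2, 3, 4, 6, 8, 12, 16, 24, 32, 48, 64, 96, 192.
Test each divisor d:
61^1 ≡ 61 (mod 193)
61^2 ≡ 54 (mod 193)
61^3 ≡ 13 (mod 193)
61^4 ≡ 21 (mod 193)
61^6 ≡ 169 (mod 193)
61^8 ≡ 55 (mod 193)
61^12 ≡ 190 (mod 193)
61^16 ≡ 130 (mod 193)
61^24 ≡ 9 (mod 193)
61^32 ≡ 109 (mod 193)
61^48 ≡ 81 (mod 193)
61^64 ≡ 108 (mod 193)
61^96 ≡ 192 (mod 193)
61^192 ≡ 1 (mod 193) ✓
Hence ord(61) = 192.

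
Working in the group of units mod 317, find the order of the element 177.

ord(177) | φ(317) = 317 − 1 = 316 = 2^2 · 79.
Divisors of 316: 1, 2, 4, 79, 158, 316.
Check 177^d mod 317 for each divisor in increasing order:
177^1 ≡ 177 (mod 317)
177^2 ≡ 263 (mod 317)
177^4 ≡ 63 (mod 317)
177^79 ≡ 203 (mod 317)
177^158 ≡ 316 (mod 317)
177^316 ≡ 1 (mod 317) ✓
Hence ord(177) = 316.

316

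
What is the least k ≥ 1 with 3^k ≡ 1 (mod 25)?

20

The order of 3 must divide φ(25) = φ(5^2) = 5·(5−1) = 20 = 2^2 · 5.
Divisors of 20: 1, 2, 4, 5, 10, 20.
Evaluate successive powers at the divisors of 20:
3^1 ≡ 3
3^2 ≡ 9
3^4 ≡ 6
3^5 ≡ 18
3^10 ≡ 24
3^20 ≡ 1
The smallest such exponent is 20, so the order of 3 is 20.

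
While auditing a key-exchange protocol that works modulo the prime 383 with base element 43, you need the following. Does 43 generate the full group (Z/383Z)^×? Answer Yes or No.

No

φ(383) = 383 − 1 = 382 = 2 · 191.
It suffices to check that the order of 43 is not a proper divisor of 382: compute 43^(382/q) for q ∈ {2, 191}.
43^191 ≡ 1 (mod 383)  [q = 2: ≡ 1 ✗]
43^2 ≡ 317 (mod 383)  [q = 191: ≢ 1 ✓]
The check at q = 2 fails, so 43 generates a proper subgroup.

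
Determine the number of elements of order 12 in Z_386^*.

4

φ(386) = φ(2)·φ(193) = 1·192 = 192 = 2^6 · 3.
Since (Z/386Z)^× is cyclic of order 192, the number of elements of order d is φ(d) when d | 192 and 0 otherwise.
12 = 2^2 · 3 divides 192, and φ(12) = 4.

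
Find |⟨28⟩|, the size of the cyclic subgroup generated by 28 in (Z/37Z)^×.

ord(28) | φ(37) = 37 − 1 = 36 = 2^2 · 3^2.
Divisors of 36: 1, 2, 3, 4, 6, 9, 12, 18, 36.
Evaluate successive powers at the divisors of 36:
28^1 ≡ 28
28^2 ≡ 7
28^3 ≡ 11
28^4 ≡ 12
28^6 ≡ 10
28^9 ≡ 36
28^12 ≡ 26
28^18 ≡ 1
Therefore the multiplicative order of 28 modulo 37 is 18.

18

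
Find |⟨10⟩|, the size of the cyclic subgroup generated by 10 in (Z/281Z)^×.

28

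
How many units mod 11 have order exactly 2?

φ(11) = 11 − 1 = 10 = 2 · 5.
(Z/11Z)^× is cyclic (|G| = 10); a cyclic group of order m has exactly φ(d) elements of each order d | m, and none otherwise.
2 | 10, and φ(2) = 2 − 1 = 1.

1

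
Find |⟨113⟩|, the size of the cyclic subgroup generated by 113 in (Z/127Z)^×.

63

ord(113) | φ(127) = 127 − 1 = 126 = 2 · 3^2 · 7.
Divisors of 126: 1, 2, 3, 6, 7, 9, 14, 18, 21, 42, 63, 126.
Evaluate successive powers at the divisors of 126:
113^1 ≡ 113 (mod 127)
113^2 ≡ 69 (mod 127)
113^3 ≡ 50 (mod 127)
113^6 ≡ 87 (mod 127)
113^7 ≡ 52 (mod 127)
113^9 ≡ 32 (mod 127)
113^14 ≡ 37 (mod 127)
113^18 ≡ 8 (mod 127)
113^21 ≡ 19 (mod 127)
113^42 ≡ 107 (mod 127)
113^63 ≡ 1 (mod 127) ✓
So ord_127(113) = 63.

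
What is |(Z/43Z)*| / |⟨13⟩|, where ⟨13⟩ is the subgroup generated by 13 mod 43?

2

The order of 13 must divide φ(43) = 43 − 1 = 42 = 2 · 3 · 7.
Divisors of 42: 1, 2, 3, 6, 7, 14, 21, 42.
Compute 13^d (mod 43) for the divisors d until we hit 1:
13^1 ≡ 13 (mod 43)
13^2 ≡ 40 (mod 43)
13^3 ≡ 4 (mod 43)
13^6 ≡ 16 (mod 43)
13^7 ≡ 36 (mod 43)
13^14 ≡ 6 (mod 43)
13^21 ≡ 1 (mod 43) ✓
The order of 13 is 21, so the subgroup it generates has 21 elements.
Index = |(Z/43Z)^×| / |⟨13⟩| = 42 / 21 = 2.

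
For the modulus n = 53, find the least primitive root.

φ(53) = 53 − 1 = 52 = 2^2 · 13.
g is a primitive root iff g^(52/q) ≢ 1 (mod 53) for each prime q ∈ {2, 13}.
g = 2: 2^26 ≡ 52; 2^4 ≡ 16 — none is 1, so 2 is a primitive root.
So 2 is the smallest generator of (Z/53Z)^×.

2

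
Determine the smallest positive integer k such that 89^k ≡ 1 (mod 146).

9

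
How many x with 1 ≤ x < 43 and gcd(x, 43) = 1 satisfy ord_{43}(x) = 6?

2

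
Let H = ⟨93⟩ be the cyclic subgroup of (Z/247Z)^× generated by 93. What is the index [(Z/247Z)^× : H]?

6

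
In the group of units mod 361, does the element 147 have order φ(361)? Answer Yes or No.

Yes

φ(361) = φ(19^2) = 19·(19−1) = 342 = 2 · 3^2 · 19.
Test 147^(342/q) mod 361 for each prime factor q of 342:
147^171 ≡ 360 (mod 361)  [q = 2: ≢ 1 ✓]
147^114 ≡ 292 (mod 361)  [q = 3: ≢ 1 ✓]
147^18 ≡ 115 (mod 361)  [q = 19: ≢ 1 ✓]
Every test exponent gives a nontrivial residue, hence 147 generates the full group.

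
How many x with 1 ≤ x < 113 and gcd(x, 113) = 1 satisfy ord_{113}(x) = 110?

0

φ(113) = 113 − 1 = 112 = 2^4 · 7.
(Z/113Z)^× is cyclic (|G| = 112); a cyclic group of order m has exactly φ(d) elements of each order d | m, and none otherwise.
Since 110 ∤ 112, the count is 0.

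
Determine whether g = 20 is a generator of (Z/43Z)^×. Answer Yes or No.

Yes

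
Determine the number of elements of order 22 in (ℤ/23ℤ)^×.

φ(23) = 23 − 1 = 22 = 2 · 11.
Since (Z/23Z)^× is cyclic of order 22, the number of elements of order d is φ(d) when d | 22 and 0 otherwise.
22 = 2 · 11 divides 22, and φ(22) = 10.

10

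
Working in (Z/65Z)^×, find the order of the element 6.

12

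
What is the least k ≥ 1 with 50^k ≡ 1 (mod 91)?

By Lagrange's theorem, ord_91(50) divides φ(91) = φ(7·13) = (7−1)·(13−1) = 6·12 = 72 = 2^3 · 3^2.
Divisors of 72: 1, 2, 3, 4, 6, 8, 9, 12, 18, 24, 36, 72.
Evaluate successive powers at the divisors of 72:
50^1 ≡ 50
50^2 ≡ 43
50^3 ≡ 57
50^4 ≡ 29
50^6 ≡ 64
50^8 ≡ 22
50^9 ≡ 8
50^12 ≡ 1
Hence ord(50) = 12.

12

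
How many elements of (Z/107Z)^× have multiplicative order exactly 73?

0

φ(107) = 107 − 1 = 106 = 2 · 53.
Since (Z/107Z)^× is cyclic of order 106, the number of elements of order d is φ(d) when d | 106 and 0 otherwise.
Here 106 is not a multiple of 73, so there are no elements of order 73.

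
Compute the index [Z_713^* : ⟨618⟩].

ord(618) | φ(713) = φ(23·31) = (23−1)·(31−1) = 22·30 = 660 = 2^2 · 3 · 5 · 11.
Divisors of 660: 1, 2, 3, 4, 5, 6, 10, 11, 12, 15, 20, 22, 30, 33, 44, 55, 60, 66, 110, 132, 165, 220, 330, 660.
Evaluate successive powers at the divisors of 660:
618^1 ≡ 618 (mod 713)
618^2 ≡ 469 (mod 713)
618^3 ≡ 364 (mod 713)
618^4 ≡ 357 (mod 713)
618^5 ≡ 309 (mod 713)
618^6 ≡ 591 (mod 713)
618^10 ≡ 652 (mod 713)
618^11 ≡ 91 (mod 713)
618^12 ≡ 624 (mod 713)
618^15 ≡ 402 (mod 713)
618^20 ≡ 156 (mod 713)
618^22 ≡ 438 (mod 713)
618^30 ≡ 466 (mod 713)
618^33 ≡ 643 (mod 713)
618^44 ≡ 47 (mod 713)
618^55 ≡ 712 (mod 713)
618^60 ≡ 404 (mod 713)
618^66 ≡ 622 (mod 713)
618^110 ≡ 1 (mod 713) ✓
The order of 618 is 110, so the subgroup it generates has 110 elements.
Index = |(Z/713Z)^×| / |⟨618⟩| = 660 / 110 = 6.

6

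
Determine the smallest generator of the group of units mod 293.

2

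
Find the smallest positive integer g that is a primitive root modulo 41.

φ(41) = 41 − 1 = 40 = 2^3 · 5.
Test candidates g = 2, 3, … against the prime factors q ∈ {2, 5} of φ(41): g is a generator iff g^(40/q) ≢ 1 for every such q.
g = 2: 2^20 ≡ 1 — hits 1, so not a primitive root.
g = 3: 3^20 ≡ 40; 3^8 ≡ 1 — hits 1, so not a primitive root.
g = 4: 4^20 ≡ 1 — hits 1, so not a primitive root.
g = 5: 5^20 ≡ 1 — hits 1, so not a primitive root.
g = 6: 6^20 ≡ 40; 6^8 ≡ 10 — none is 1, so 6 is a primitive root.
So 6 is the smallest generator of (Z/41Z)^×.

6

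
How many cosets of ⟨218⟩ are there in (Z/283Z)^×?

2

Since 218 ∈ (Z/283Z)^×, its order divides φ(283) = 283 − 1 = 282 = 2 · 3 · 47.
Divisors of 282: 1, 2, 3, 6, 47, 94, 141, 282.
Check 218^d mod 283 for each divisor in increasing order:
218^1 ≡ 218
218^2 ≡ 263
218^3 ≡ 168
218^6 ≡ 207
218^47 ≡ 44
218^94 ≡ 238
218^141 ≡ 1
The order of 218 is 141, so the subgroup it generates has 141 elements.
[(Z/283Z)^× : ⟨218⟩] = 282/141 = 2.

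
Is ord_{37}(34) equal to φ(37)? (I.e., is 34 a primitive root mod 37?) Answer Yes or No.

φ(37) = 37 − 1 = 36 = 2^2 · 3^2.
An element g generates (Z/37Z)^× iff g^(36/q) ≢ 1 (mod 37) for each prime q ∈ {2, 3}.
34^18 ≡ 1 (mod 37)  [q = 2: ≡ 1 ✗]
34^12 ≡ 10 (mod 37)  [q = 3: ≢ 1 ✓]
34^18 ≡ 1 shows ord(34) | 18, strictly less than φ(37); not a primitive root.

No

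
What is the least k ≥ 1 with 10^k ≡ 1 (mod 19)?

Since 10 ∈ (Z/19Z)^×, its order divides φ(19) = 19 − 1 = 18 = 2 · 3^2.
Divisors of 18: 1, 2, 3, 6, 9, 18.
Compute 10^d (mod 19) for the divisors d until we hit 1:
10^1 ≡ 10
10^2 ≡ 5
10^3 ≡ 12
10^6 ≡ 11
10^9 ≡ 18
10^18 ≡ 1
Therefore the multiplicative order of 10 modulo 19 is 18.

18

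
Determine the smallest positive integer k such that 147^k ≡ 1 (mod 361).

Since 147 ∈ (Z/361Z)^×, its order divides φ(361) = φ(19^2) = 19·(19−1) = 342 = 2 · 3^2 · 19.
Divisors of 342: 1, 2, 3, 6, 9, 18, 19, 38, 57, 114, 171, 342.
Compute 147^d (mod 361) for the divisors d until we hit 1:
147^1 ≡ 147 (mod 361)
147^2 ≡ 310 (mod 361)
147^3 ≡ 84 (mod 361)
147^6 ≡ 197 (mod 361)
147^9 ≡ 303 (mod 361)
147^18 ≡ 115 (mod 361)
147^19 ≡ 299 (mod 361)
147^38 ≡ 234 (mod 361)
147^57 ≡ 293 (mod 361)
147^114 ≡ 292 (mod 361)
147^171 ≡ 360 (mod 361)
147^342 ≡ 1 (mod 361) ✓
The smallest such exponent is 342, so the order of 147 is 342.

342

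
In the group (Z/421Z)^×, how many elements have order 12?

4

φ(421) = 421 − 1 = 420 = 2^2 · 3 · 5 · 7.
In a cyclic group of order 420, there are φ(d) elements of order d for each divisor d of 420, and zero for non-divisors.
12 = 2^2 · 3 divides 420, and φ(12) = 4.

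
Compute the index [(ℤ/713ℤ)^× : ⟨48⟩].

The order of 48 must divide φ(713) = φ(23·31) = (23−1)·(31−1) = 22·30 = 660 = 2^2 · 3 · 5 · 11.
Divisors of 660: 1, 2, 3, 4, 5, 6, 10, 11, 12, 15, 20, 22, 30, 33, 44, 55, 60, 66, 110, 132, 165, 220, 330, 660.
Check 48^d mod 713 for each divisor in increasing order:
48^1 ≡ 48 (mod 713)
48^2 ≡ 165 (mod 713)
48^3 ≡ 77 (mod 713)
48^4 ≡ 131 (mod 713)
48^5 ≡ 584 (mod 713)
48^6 ≡ 225 (mod 713)
48^10 ≡ 242 (mod 713)
48^11 ≡ 208 (mod 713)
48^12 ≡ 2 (mod 713)
48^15 ≡ 154 (mod 713)
48^20 ≡ 98 (mod 713)
48^22 ≡ 484 (mod 713)
48^30 ≡ 187 (mod 713)
48^33 ≡ 139 (mod 713)
48^44 ≡ 392 (mod 713)
48^55 ≡ 254 (mod 713)
48^60 ≡ 32 (mod 713)
48^66 ≡ 70 (mod 713)
48^110 ≡ 346 (mod 713)
48^132 ≡ 622 (mod 713)
48^165 ≡ 185 (mod 713)
48^220 ≡ 645 (mod 713)
48^330 ≡ 1 (mod 713) ✓
The order of 48 is 330, so the subgroup it generates has 330 elements.
Index = |(Z/713Z)^×| / |⟨48⟩| = 660 / 330 = 2.

2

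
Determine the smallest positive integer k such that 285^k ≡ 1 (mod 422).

ord(285) | φ(422) = φ(2)·φ(211) = 1·210 = 210 = 2 · 3 · 5 · 7.
Divisors of 210: 1, 2, 3, 5, 6, 7, 10, 14, 15, 21, 30, 35, 42, 70, 105, 210.
Compute 285^d (mod 422) for the divisors d until we hit 1:
285^1 ≡ 285 (mod 422)
285^2 ≡ 201 (mod 422)
285^3 ≡ 315 (mod 422)
285^5 ≡ 15 (mod 422)
285^6 ≡ 55 (mod 422)
285^7 ≡ 61 (mod 422)
285^10 ≡ 225 (mod 422)
285^14 ≡ 345 (mod 422)
285^15 ≡ 421 (mod 422)
285^21 ≡ 367 (mod 422)
285^30 ≡ 1 (mod 422) ✓
Hence ord(285) = 30.

30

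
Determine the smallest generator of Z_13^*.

2

φ(13) = 13 − 1 = 12 = 2^2 · 3.
g is a primitive root iff g^(12/q) ≢ 1 (mod 13) for each prime q ∈ {2, 3}.
g = 2: 2^6 ≡ 12; 2^4 ≡ 3 — none is 1, so 2 is a primitive root.
The smallest primitive root modulo 13 is 2.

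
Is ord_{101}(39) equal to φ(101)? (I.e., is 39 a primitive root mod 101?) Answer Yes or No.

No

φ(101) = 101 − 1 = 100 = 2^2 · 5^2.
It suffices to check that the order of 39 is not a proper divisor of 100: compute 39^(100/q) for q ∈ {2, 5}.
39^50 ≡ 100 (mod 101)  [q = 2: ≢ 1 ✓]
39^20 ≡ 1 (mod 101)  [q = 5: ≡ 1 ✗]
39^20 ≡ 1 shows ord(39) | 20, strictly less than φ(101); not a primitive root.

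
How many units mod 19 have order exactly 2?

1

φ(19) = 19 − 1 = 18 = 2 · 3^2.
Since (Z/19Z)^× is cyclic of order 18, the number of elements of order d is φ(d) when d | 18 and 0 otherwise.
2 | 18, and φ(2) = 2 − 1 = 1.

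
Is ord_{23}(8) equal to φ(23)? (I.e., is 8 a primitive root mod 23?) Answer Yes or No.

φ(23) = 23 − 1 = 22 = 2 · 11.
8 is a primitive root mod 23 iff 8^(φ(23)/q) ≢ 1 for every prime q | φ(23), i.e. q ∈ {2, 11}.
8^11 ≡ 1 (mod 23)  [q = 2: ≡ 1 ✗]
8^2 ≡ 18 (mod 23)  [q = 11: ≢ 1 ✓]
Since 8^11 ≡ 1, the order of 8 divides 11 < 22, so 8 is not a primitive root.

No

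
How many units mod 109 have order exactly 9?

φ(109) = 109 − 1 = 108 = 2^2 · 3^3.
Since (Z/109Z)^× is cyclic of order 108, the number of elements of order d is φ(d) when d | 108 and 0 otherwise.
9 = 3^2 divides 108, and φ(9) = 6.

6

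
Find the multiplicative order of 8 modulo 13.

Since 8 ∈ (Z/13Z)^×, its order divides φ(13) = 13 − 1 = 12 = 2^2 · 3.
Divisors of 12: 1, 2, 3, 4, 6, 12.
Compute 8^d (mod 13) for the divisors d until we hit 1:
8^1 ≡ 8 (mod 13)
8^2 ≡ 12 (mod 13)
8^3 ≡ 5 (mod 13)
8^4 ≡ 1 (mod 13) ✓
Hence ord(8) = 4.

4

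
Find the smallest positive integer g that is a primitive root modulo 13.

2

φ(13) = 13 − 1 = 12 = 2^2 · 3.
g is a primitive root iff g^(12/q) ≢ 1 (mod 13) for each prime q ∈ {2, 3}.
g = 2: 2^6 ≡ 12; 2^4 ≡ 3 — none is 1, so 2 is a primitive root.
Hence the least primitive root of 13 is 2.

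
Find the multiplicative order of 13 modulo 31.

The order of 13 must divide φ(31) = 31 − 1 = 30 = 2 · 3 · 5.
Divisors of 30: 1, 2, 3, 5, 6, 10, 15, 30.
Evaluate successive powers at the divisors of 30:
13^1 ≡ 13 (mod 31)
13^2 ≡ 14 (mod 31)
13^3 ≡ 27 (mod 31)
13^5 ≡ 6 (mod 31)
13^6 ≡ 16 (mod 31)
13^10 ≡ 5 (mod 31)
13^15 ≡ 30 (mod 31)
13^30 ≡ 1 (mod 31) ✓
The smallest such exponent is 30, so the order of 13 is 30.

30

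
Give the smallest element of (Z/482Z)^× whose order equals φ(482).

7

φ(482) = φ(2)·φ(241) = 1·240 = 240 = 2^4 · 3 · 5.
Test candidates g = 2, 3, … against the prime factors q ∈ {2, 3, 5} of φ(482): g is a generator iff g^(240/q) ≢ 1 for every such q.
g = 2: gcd(2, 482) = 2 > 1, not a unit — skip.
g = 3: 3^120 ≡ 1 — hits 1, so not a primitive root.
g = 4: gcd(4, 482) = 2 > 1, not a unit — skip.
g = 5: 5^120 ≡ 1 — hits 1, so not a primitive root.
g = 6: gcd(6, 482) = 2 > 1, not a unit — skip.
g = 7: 7^120 ≡ 481; 7^80 ≡ 15; 7^48 ≡ 91 — none is 1, so 7 is a primitive root.
So 7 is the smallest generator of (Z/482Z)^×.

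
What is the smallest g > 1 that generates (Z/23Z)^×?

5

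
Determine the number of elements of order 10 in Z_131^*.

φ(131) = 131 − 1 = 130 = 2 · 5 · 13.
Since (Z/131Z)^× is cyclic of order 130, the number of elements of order d is φ(d) when d | 130 and 0 otherwise.
10 = 2 · 5 divides 130, and φ(10) = 4.

4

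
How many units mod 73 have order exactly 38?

0

φ(73) = 73 − 1 = 72 = 2^3 · 3^2.
(Z/73Z)^× is cyclic (|G| = 72); a cyclic group of order m has exactly φ(d) elements of each order d | m, and none otherwise.
Here 72 is not a multiple of 38, so there are no elements of order 38.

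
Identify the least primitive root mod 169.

2

φ(169) = φ(13^2) = 13·(13−1) = 156 = 2^2 · 3 · 13.
g is a primitive root iff g^(156/q) ≢ 1 (mod 169) for each prime q ∈ {2, 3, 13}.
g = 2: 2^78 ≡ 168; 2^52 ≡ 146; 2^12 ≡ 40 — none is 1, so 2 is a primitive root.
The smallest primitive root modulo 169 is 2.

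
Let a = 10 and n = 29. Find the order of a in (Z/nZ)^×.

By Lagrange's theorem, ord_29(10) divides φ(29) = 29 − 1 = 28 = 2^2 · 7.
Divisors of 28: 1, 2, 4, 7, 14, 28.
Check 10^d mod 29 for each divisor in increasing order:
10^1 ≡ 10 (mod 29)
10^2 ≡ 13 (mod 29)
10^4 ≡ 24 (mod 29)
10^7 ≡ 17 (mod 29)
10^14 ≡ 28 (mod 29)
10^28 ≡ 1 (mod 29) ✓
So ord_29(10) = 28.

28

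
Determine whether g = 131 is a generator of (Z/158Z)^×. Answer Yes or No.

No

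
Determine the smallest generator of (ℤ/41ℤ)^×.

φ(41) = 41 − 1 = 40 = 2^3 · 5.
Test candidates g = 2, 3, … against the prime factors q ∈ {2, 5} of φ(41): g is a generator iff g^(40/q) ≢ 1 for every such q.
g = 2: 2^20 ≡ 1 — hits 1, so not a primitive root.
g = 3: 3^20 ≡ 40; 3^8 ≡ 1 — hits 1, so not a primitive root.
g = 4: 4^20 ≡ 1 — hits 1, so not a primitive root.
g = 5: 5^20 ≡ 1 — hits 1, so not a primitive root.
g = 6: 6^20 ≡ 40; 6^8 ≡ 10 — none is 1, so 6 is a primitive root.
So 6 is the smallest generator of (Z/41Z)^×.

6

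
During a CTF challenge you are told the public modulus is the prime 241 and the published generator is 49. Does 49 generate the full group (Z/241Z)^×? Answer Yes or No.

No

φ(241) = 241 − 1 = 240 = 2^4 · 3 · 5.
Test 49^(240/q) mod 241 for each prime factor q of 240:
49^120 ≡ 1 (mod 241)  [q = 2: ≡ 1 ✗]
49^80 ≡ 225 (mod 241)  [q = 3: ≢ 1 ✓]
49^48 ≡ 87 (mod 241)  [q = 5: ≢ 1 ✓]
Since 49^120 ≡ 1, the order of 49 divides 120 < 240, so 49 is not a primitive root.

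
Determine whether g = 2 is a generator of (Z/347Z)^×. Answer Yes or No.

Yes

φ(347) = 347 − 1 = 346 = 2 · 173.
It suffices to check that the order of 2 is not a proper divisor of 346: compute 2^(346/q) for q ∈ {2, 173}.
2^173 ≡ 346 (mod 347)  [q = 2: ≢ 1 ✓]
2^2 ≡ 4 (mod 347)  [q = 173: ≢ 1 ✓]
Every test exponent gives a nontrivial residue, hence 2 generates the full group.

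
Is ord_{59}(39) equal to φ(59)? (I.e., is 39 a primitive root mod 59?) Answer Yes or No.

Yes

φ(59) = 59 − 1 = 58 = 2 · 29.
Test 39^(58/q) mod 59 for each prime factor q of 58:
39^29 ≡ 58 (mod 59)  [q = 2: ≢ 1 ✓]
39^2 ≡ 46 (mod 59)  [q = 29: ≢ 1 ✓]
All checks pass, so 39 has order 58 and is a primitive root modulo 59.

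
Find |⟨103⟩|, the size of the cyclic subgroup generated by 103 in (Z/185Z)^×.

12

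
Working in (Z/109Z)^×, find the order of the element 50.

Since 50 ∈ (Z/109Z)^×, its order divides φ(109) = 109 − 1 = 108 = 2^2 · 3^3.
Divisors of 108: 1, 2, 3, 4, 6, 9, 12, 18, 27, 36, 54, 108.
Compute 50^d (mod 109) for the divisors d until we hit 1:
50^1 ≡ 50 (mod 109)
50^2 ≡ 102 (mod 109)
50^3 ≡ 86 (mod 109)
50^4 ≡ 49 (mod 109)
50^6 ≡ 93 (mod 109)
50^9 ≡ 41 (mod 109)
50^12 ≡ 38 (mod 109)
50^18 ≡ 46 (mod 109)
50^27 ≡ 33 (mod 109)
50^36 ≡ 45 (mod 109)
50^54 ≡ 108 (mod 109)
50^108 ≡ 1 (mod 109) ✓
Therefore the multiplicative order of 50 modulo 109 is 108.

108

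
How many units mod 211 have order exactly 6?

2

φ(211) = 211 − 1 = 210 = 2 · 3 · 5 · 7.
Since (Z/211Z)^× is cyclic of order 210, the number of elements of order d is φ(d) when d | 210 and 0 otherwise.
6 = 2 · 3 divides 210, and φ(6) = 2.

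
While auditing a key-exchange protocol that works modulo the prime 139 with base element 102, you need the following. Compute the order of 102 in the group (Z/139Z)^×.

By Lagrange's theorem, ord_139(102) divides φ(139) = 139 − 1 = 138 = 2 · 3 · 23.
Divisors of 138: 1, 2, 3, 6, 23, 46, 69, 138.
Evaluate successive powers at the divisors of 138:
102^1 ≡ 102 (mod 139)
102^2 ≡ 118 (mod 139)
102^3 ≡ 82 (mod 139)
102^6 ≡ 52 (mod 139)
102^23 ≡ 43 (mod 139)
102^46 ≡ 42 (mod 139)
102^69 ≡ 138 (mod 139)
102^138 ≡ 1 (mod 139) ✓
So ord_139(102) = 138.

138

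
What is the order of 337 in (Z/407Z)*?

90

By Lagrange's theorem, ord_407(337) divides φ(407) = φ(11·37) = (11−1)·(37−1) = 10·36 = 360 = 2^3 · 3^2 · 5.
Divisors of 360: 1, 2, 3, 4, 5, 6, 8, 9, 10, 12, 15, 18, 20, 24, 30, 36, 40, 45, 60, 72, 90, 120, 180, 360.
Compute 337^d (mod 407) for the divisors d until we hit 1:
337^1 ≡ 337 (mod 407)
337^2 ≡ 16 (mod 407)
337^3 ≡ 101 (mod 407)
337^4 ≡ 256 (mod 407)
337^5 ≡ 395 (mod 407)
337^6 ≡ 26 (mod 407)
337^8 ≡ 9 (mod 407)
337^9 ≡ 184 (mod 407)
337^10 ≡ 144 (mod 407)
337^12 ≡ 269 (mod 407)
337^15 ≡ 307 (mod 407)
337^18 ≡ 75 (mod 407)
337^20 ≡ 386 (mod 407)
337^24 ≡ 322 (mod 407)
337^30 ≡ 232 (mod 407)
337^36 ≡ 334 (mod 407)
337^40 ≡ 34 (mod 407)
337^45 ≡ 406 (mod 407)
337^60 ≡ 100 (mod 407)
337^72 ≡ 38 (mod 407)
337^90 ≡ 1 (mod 407) ✓
So ord_407(337) = 90.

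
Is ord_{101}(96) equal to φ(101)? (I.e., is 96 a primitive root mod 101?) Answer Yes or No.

φ(101) = 101 − 1 = 100 = 2^2 · 5^2.
An element g generates (Z/101Z)^× iff g^(100/q) ≢ 1 (mod 101) for each prime q ∈ {2, 5}.
96^50 ≡ 1 (mod 101)  [q = 2: ≡ 1 ✗]
96^20 ≡ 84 (mod 101)  [q = 5: ≢ 1 ✓]
The check at q = 2 fails, so 96 generates a proper subgroup.

No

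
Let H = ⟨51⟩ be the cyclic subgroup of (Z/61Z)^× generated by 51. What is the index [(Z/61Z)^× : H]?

By Lagrange's theorem, ord_61(51) divides φ(61) = 61 − 1 = 60 = 2^2 · 3 · 5.
Divisors of 60: 1, 2, 3, 4, 5, 6, 10, 12, 15, 20, 30, 60.
Evaluate successive powers at the divisors of 60:
51^1 ≡ 51
51^2 ≡ 39
51^3 ≡ 37
51^4 ≡ 57
51^5 ≡ 40
51^6 ≡ 27
51^10 ≡ 14
51^12 ≡ 58
51^15 ≡ 11
51^20 ≡ 13
51^30 ≡ 60
51^60 ≡ 1
Thus |⟨51⟩| = ord(51) = 60.
Index = |(Z/61Z)^×| / |⟨51⟩| = 60 / 60 = 1.

1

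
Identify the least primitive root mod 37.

2

φ(37) = 37 − 1 = 36 = 2^2 · 3^2.
Test candidates g = 2, 3, … against the prime factors q ∈ {2, 3} of φ(37): g is a generator iff g^(36/q) ≢ 1 for every such q.
g = 2: 2^18 ≡ 36; 2^12 ≡ 26 — none is 1, so 2 is a primitive root.
The smallest primitive root modulo 37 is 2.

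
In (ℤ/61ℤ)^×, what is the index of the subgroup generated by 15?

By Lagrange's theorem, ord_61(15) divides φ(61) = 61 − 1 = 60 = 2^2 · 3 · 5.
Divisors of 60: 1, 2, 3, 4, 5, 6, 10, 12, 15, 20, 30, 60.
Evaluate successive powers at the divisors of 60:
15^1 ≡ 15 (mod 61)
15^2 ≡ 42 (mod 61)
15^3 ≡ 20 (mod 61)
15^4 ≡ 56 (mod 61)
15^5 ≡ 47 (mod 61)
15^6 ≡ 34 (mod 61)
15^10 ≡ 13 (mod 61)
15^12 ≡ 58 (mod 61)
15^15 ≡ 1 (mod 61) ✓
The order of 15 is 15, so the subgroup it generates has 15 elements.
Index = |(Z/61Z)^×| / |⟨15⟩| = 60 / 15 = 4.

4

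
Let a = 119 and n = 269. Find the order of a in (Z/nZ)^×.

Since 119 ∈ (Z/269Z)^×, its order divides φ(269) = 269 − 1 = 268 = 2^2 · 67.
Divisors of 268: 1, 2, 4, 67, 134, 268.
Compute 119^d (mod 269) for the divisors d until we hit 1:
119^1 ≡ 119 (mod 269)
119^2 ≡ 173 (mod 269)
119^4 ≡ 70 (mod 269)
119^67 ≡ 1 (mod 269) ✓
So ord_269(119) = 67.

67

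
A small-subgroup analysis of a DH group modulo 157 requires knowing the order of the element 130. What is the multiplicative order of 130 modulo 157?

By Lagrange's theorem, ord_157(130) divides φ(157) = 157 − 1 = 156 = 2^2 · 3 · 13.
Divisors of 156: 1, 2, 3, 4, 6, 12, 13, 26, 39, 52, 78, 156.
Compute 130^d (mod 157) for the divisors d until we hit 1:
130^1 ≡ 130 (mod 157)
130^2 ≡ 101 (mod 157)
130^3 ≡ 99 (mod 157)
130^4 ≡ 153 (mod 157)
130^6 ≡ 67 (mod 157)
130^12 ≡ 93 (mod 157)
130^13 ≡ 1 (mod 157) ✓
Therefore the multiplicative order of 130 modulo 157 is 13.

13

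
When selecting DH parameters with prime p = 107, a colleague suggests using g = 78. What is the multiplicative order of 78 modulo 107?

106

ord(78) | φ(107) = 107 − 1 = 106 = 2 · 53.
Divisors of 106: 1, 2, 53, 106.
Test each divisor d:
78^1 ≡ 78 (mod 107)
78^2 ≡ 92 (mod 107)
78^53 ≡ 106 (mod 107)
78^106 ≡ 1 (mod 107) ✓
Therefore the multiplicative order of 78 modulo 107 is 106.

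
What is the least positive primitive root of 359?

7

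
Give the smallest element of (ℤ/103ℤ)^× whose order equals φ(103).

φ(103) = 103 − 1 = 102 = 2 · 3 · 17.
g is a primitive root iff g^(102/q) ≢ 1 (mod 103) for each prime q ∈ {2, 3, 17}.
g = 2: 2^51 ≡ 1 — hits 1, so not a primitive root.
g = 3: 3^51 ≡ 102; 3^34 ≡ 1 — hits 1, so not a primitive root.
g = 4: 4^51 ≡ 1 — hits 1, so not a primitive root.
g = 5: 5^51 ≡ 102; 5^34 ≡ 56; 5^6 ≡ 72 — none is 1, so 5 is a primitive root.
The smallest primitive root modulo 103 is 5.

5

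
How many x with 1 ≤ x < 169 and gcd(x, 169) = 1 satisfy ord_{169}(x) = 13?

φ(169) = φ(13^2) = 13·(13−1) = 156 = 2^2 · 3 · 13.
Since (Z/169Z)^× is cyclic of order 156, the number of elements of order d is φ(d) when d | 156 and 0 otherwise.
13 | 156, and φ(13) = 13 − 1 = 12.

12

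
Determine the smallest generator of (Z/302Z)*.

7

φ(302) = φ(2)·φ(151) = 1·150 = 150 = 2 · 3 · 5^2.
Test candidates g = 2, 3, … against the prime factors q ∈ {2, 3, 5} of φ(302): g is a generator iff g^(150/q) ≢ 1 for every such q.
g = 2: gcd(2, 302) = 2 > 1, not a unit — skip.
g = 3: 3^75 ≡ 301; 3^50 ≡ 1 — hits 1, so not a primitive root.
g = 4: gcd(4, 302) = 2 > 1, not a unit — skip.
g = 5: 5^75 ≡ 1 — hits 1, so not a primitive root.
g = 6: gcd(6, 302) = 2 > 1, not a unit — skip.
g = 7: 7^75 ≡ 301; 7^50 ≡ 183; 7^30 ≡ 159 — none is 1, so 7 is a primitive root.
Hence the least primitive root of 302 is 7.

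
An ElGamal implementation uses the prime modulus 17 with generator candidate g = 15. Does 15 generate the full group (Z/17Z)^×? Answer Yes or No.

φ(17) = 17 − 1 = 16 = 2^4.
Test 15^(16/q) mod 17 for each prime factor q of 16:
15^8 ≡ 1 (mod 17)  [q = 2: ≡ 1 ✗]
The check at q = 2 fails, so 15 generates a proper subgroup.

No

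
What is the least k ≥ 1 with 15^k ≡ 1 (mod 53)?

ord(15) | φ(53) = 53 − 1 = 52 = 2^2 · 13.
Divisors of 52: 1, 2, 4, 13, 26, 52.
Compute 15^d (mod 53) for the divisors d until we hit 1:
15^1 ≡ 15 (mod 53)
15^2 ≡ 13 (mod 53)
15^4 ≡ 10 (mod 53)
15^13 ≡ 1 (mod 53) ✓
So ord_53(15) = 13.

13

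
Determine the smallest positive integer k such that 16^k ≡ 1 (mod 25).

5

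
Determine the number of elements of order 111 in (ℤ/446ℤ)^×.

72

φ(446) = φ(2)·φ(223) = 1·222 = 222 = 2 · 3 · 37.
Since (Z/446Z)^× is cyclic of order 222, the number of elements of order d is φ(d) when d | 222 and 0 otherwise.
111 = 3 · 37 divides 222, and φ(111) = 72.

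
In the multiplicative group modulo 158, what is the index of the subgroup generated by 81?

2

By Lagrange's theorem, ord_158(81) divides φ(158) = φ(2)·φ(79) = 1·78 = 78 = 2 · 3 · 13.
Divisors of 78: 1, 2, 3, 6, 13, 26, 39, 78.
Evaluate successive powers at the divisors of 78:
81^1 ≡ 81 (mod 158)
81^2 ≡ 83 (mod 158)
81^3 ≡ 87 (mod 158)
81^6 ≡ 143 (mod 158)
81^13 ≡ 55 (mod 158)
81^26 ≡ 23 (mod 158)
81^39 ≡ 1 (mod 158) ✓
So ord_158(81) = 39, hence |⟨81⟩| = 39.
The index is φ(158) / ord(81) = 78 / 39 = 2.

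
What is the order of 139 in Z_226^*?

ord(139) | φ(226) = φ(2)·φ(113) = 1·112 = 112 = 2^4 · 7.
Divisors of 112: 1, 2, 4, 7, 8, 14, 16, 28, 56, 112.
Evaluate successive powers at the divisors of 112:
139^1 ≡ 139 (mod 226)
139^2 ≡ 111 (mod 226)
139^4 ≡ 117 (mod 226)
139^7 ≡ 131 (mod 226)
139^8 ≡ 129 (mod 226)
139^14 ≡ 211 (mod 226)
139^16 ≡ 143 (mod 226)
139^28 ≡ 225 (mod 226)
139^56 ≡ 1 (mod 226) ✓
So ord_226(139) = 56.

56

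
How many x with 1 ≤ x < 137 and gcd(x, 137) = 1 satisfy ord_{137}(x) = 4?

2

φ(137) = 137 − 1 = 136 = 2^3 · 17.
Since (Z/137Z)^× is cyclic of order 136, the number of elements of order d is φ(d) when d | 136 and 0 otherwise.
4 = 2^2 divides 136, and φ(4) = 2.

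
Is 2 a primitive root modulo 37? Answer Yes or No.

Yes

φ(37) = 37 − 1 = 36 = 2^2 · 3^2.
Test 2^(36/q) mod 37 for each prime factor q of 36:
2^18 ≡ 36 (mod 37)  [q = 2: ≢ 1 ✓]
2^12 ≡ 26 (mod 37)  [q = 3: ≢ 1 ✓]
All checks pass, so 2 has order 36 and is a primitive root modulo 37.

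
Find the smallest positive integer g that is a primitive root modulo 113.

3

φ(113) = 113 − 1 = 112 = 2^4 · 7.
Test candidates g = 2, 3, … against the prime factors q ∈ {2, 7} of φ(113): g is a generator iff g^(112/q) ≢ 1 for every such q.
g = 2: 2^56 ≡ 1 — hits 1, so not a primitive root.
g = 3: 3^56 ≡ 112; 3^16 ≡ 49 — none is 1, so 3 is a primitive root.
So 3 is the smallest generator of (Z/113Z)^×.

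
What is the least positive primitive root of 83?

2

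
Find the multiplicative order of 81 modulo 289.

68

ord(81) | φ(289) = φ(17^2) = 17·(17−1) = 272 = 2^4 · 17.
Divisors of 272: 1, 2, 4, 8, 16, 17, 34, 68, 136, 272.
Test each divisor d:
81^1 ≡ 81 (mod 289)
81^2 ≡ 203 (mod 289)
81^4 ≡ 171 (mod 289)
81^8 ≡ 52 (mod 289)
81^16 ≡ 103 (mod 289)
81^17 ≡ 251 (mod 289)
81^34 ≡ 288 (mod 289)
81^68 ≡ 1 (mod 289) ✓
So ord_289(81) = 68.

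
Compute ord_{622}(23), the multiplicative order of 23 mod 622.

The order of 23 must divide φ(622) = φ(2)·φ(311) = 1·310 = 310 = 2 · 5 · 31.
Divisors of 310: 1, 2, 5, 10, 31, 62, 155, 310.
Check 23^d mod 622 for each divisor in increasing order:
23^1 ≡ 23 (mod 622)
23^2 ≡ 529 (mod 622)
23^5 ≡ 509 (mod 622)
23^10 ≡ 329 (mod 622)
23^31 ≡ 95 (mod 622)
23^62 ≡ 317 (mod 622)
23^155 ≡ 621 (mod 622)
23^310 ≡ 1 (mod 622) ✓
So ord_622(23) = 310.

310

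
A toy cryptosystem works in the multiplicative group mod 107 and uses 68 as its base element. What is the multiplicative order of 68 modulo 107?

106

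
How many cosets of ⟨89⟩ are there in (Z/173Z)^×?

2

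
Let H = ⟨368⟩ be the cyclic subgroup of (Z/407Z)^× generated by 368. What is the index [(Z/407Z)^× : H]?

2

The order of 368 must divide φ(407) = φ(11·37) = (11−1)·(37−1) = 10·36 = 360 = 2^3 · 3^2 · 5.
Divisors of 360: 1, 2, 3, 4, 5, 6, 8, 9, 10, 12, 15, 18, 20, 24, 30, 36, 40, 45, 60, 72, 90, 120, 180, 360.
Test each divisor d:
368^1 ≡ 368 (mod 407)
368^2 ≡ 300 (mod 407)
368^3 ≡ 103 (mod 407)
368^4 ≡ 53 (mod 407)
368^5 ≡ 375 (mod 407)
368^6 ≡ 27 (mod 407)
368^8 ≡ 367 (mod 407)
368^9 ≡ 339 (mod 407)
368^10 ≡ 210 (mod 407)
368^12 ≡ 322 (mod 407)
368^15 ≡ 199 (mod 407)
368^18 ≡ 147 (mod 407)
368^20 ≡ 144 (mod 407)
368^24 ≡ 306 (mod 407)
368^30 ≡ 122 (mod 407)
368^36 ≡ 38 (mod 407)
368^40 ≡ 386 (mod 407)
368^45 ≡ 265 (mod 407)
368^60 ≡ 232 (mod 407)
368^72 ≡ 223 (mod 407)
368^90 ≡ 221 (mod 407)
368^120 ≡ 100 (mod 407)
368^180 ≡ 1 (mod 407) ✓
Thus |⟨368⟩| = ord(368) = 180.
The index is φ(407) / ord(368) = 360 / 180 = 2.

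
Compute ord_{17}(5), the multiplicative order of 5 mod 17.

16

By Lagrange's theorem, ord_17(5) divides φ(17) = 17 − 1 = 16 = 2^4.
Divisors of 16: 1, 2, 4, 8, 16.
Test each divisor d:
5^1 ≡ 5 (mod 17)
5^2 ≡ 8 (mod 17)
5^4 ≡ 13 (mod 17)
5^8 ≡ 16 (mod 17)
5^16 ≡ 1 (mod 17) ✓
The smallest such exponent is 16, so the order of 5 is 16.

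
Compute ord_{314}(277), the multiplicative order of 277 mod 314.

The order of 277 must divide φ(314) = φ(2)·φ(157) = 1·156 = 156 = 2^2 · 3 · 13.
Divisors of 156: 1, 2, 3, 4, 6, 12, 13, 26, 39, 52, 78, 156.
Compute 277^d (mod 314) for the divisors d until we hit 1:
277^1 ≡ 277 (mod 314)
277^2 ≡ 113 (mod 314)
277^3 ≡ 215 (mod 314)
277^4 ≡ 209 (mod 314)
277^6 ≡ 67 (mod 314)
277^12 ≡ 93 (mod 314)
277^13 ≡ 13 (mod 314)
277^26 ≡ 169 (mod 314)
277^39 ≡ 313 (mod 314)
277^52 ≡ 301 (mod 314)
277^78 ≡ 1 (mod 314) ✓
Hence ord(277) = 78.

78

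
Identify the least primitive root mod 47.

5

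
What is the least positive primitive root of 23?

5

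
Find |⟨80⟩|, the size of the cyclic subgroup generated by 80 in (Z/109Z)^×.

Since 80 ∈ (Z/109Z)^×, its order divides φ(109) = 109 − 1 = 108 = 2^2 · 3^3.
Divisors of 108: 1, 2, 3, 4, 6, 9, 12, 18, 27, 36, 54, 108.
Compute 80^d (mod 109) for the divisors d until we hit 1:
80^1 ≡ 80
80^2 ≡ 78
80^3 ≡ 27
80^4 ≡ 89
80^6 ≡ 75
80^9 ≡ 63
80^12 ≡ 66
80^18 ≡ 45
80^27 ≡ 1
So ord_109(80) = 27.

27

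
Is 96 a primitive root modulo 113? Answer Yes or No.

φ(113) = 113 − 1 = 112 = 2^4 · 7.
An element g generates (Z/113Z)^× iff g^(112/q) ≢ 1 (mod 113) for each prime q ∈ {2, 7}.
96^56 ≡ 112 (mod 113)  [q = 2: ≢ 1 ✓]
96^16 ≡ 109 (mod 113)  [q = 7: ≢ 1 ✓]
Every test exponent gives a nontrivial residue, hence 96 generates the full group.

Yes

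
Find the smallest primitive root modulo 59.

2

φ(59) = 59 − 1 = 58 = 2 · 29.
Test candidates g = 2, 3, … against the prime factors q ∈ {2, 29} of φ(59): g is a generator iff g^(58/q) ≢ 1 for every such q.
g = 2: 2^29 ≡ 58; 2^2 ≡ 4 — none is 1, so 2 is a primitive root.
Hence the least primitive root of 59 is 2.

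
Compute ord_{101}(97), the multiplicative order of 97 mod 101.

The order of 97 must divide φ(101) = 101 − 1 = 100 = 2^2 · 5^2.
Divisors of 100: 1, 2, 4, 5, 10, 20, 25, 50, 100.
Check 97^d mod 101 for each divisor in increasing order:
97^1 ≡ 97 (mod 101)
97^2 ≡ 16 (mod 101)
97^4 ≡ 54 (mod 101)
97^5 ≡ 87 (mod 101)
97^10 ≡ 95 (mod 101)
97^20 ≡ 36 (mod 101)
97^25 ≡ 1 (mod 101) ✓
Hence ord(97) = 25.

25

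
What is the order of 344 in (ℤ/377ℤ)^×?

84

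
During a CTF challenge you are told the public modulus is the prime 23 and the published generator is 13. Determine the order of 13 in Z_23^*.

11

ord(13) | φ(23) = 23 − 1 = 22 = 2 · 11.
Divisors of 22: 1, 2, 11, 22.
Compute 13^d (mod 23) for the divisors d until we hit 1:
13^1 ≡ 13
13^2 ≡ 8
13^11 ≡ 1
Hence ord(13) = 11.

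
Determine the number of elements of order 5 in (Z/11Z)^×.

φ(11) = 11 − 1 = 10 = 2 · 5.
Since (Z/11Z)^× is cyclic of order 10, the number of elements of order d is φ(d) when d | 10 and 0 otherwise.
5 | 10, and φ(5) = 5 − 1 = 4.

4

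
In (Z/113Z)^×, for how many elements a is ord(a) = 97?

φ(113) = 113 − 1 = 112 = 2^4 · 7.
(Z/113Z)^× is cyclic (|G| = 112); a cyclic group of order m has exactly φ(d) elements of each order d | m, and none otherwise.
Since 97 ∤ 112, the count is 0.

0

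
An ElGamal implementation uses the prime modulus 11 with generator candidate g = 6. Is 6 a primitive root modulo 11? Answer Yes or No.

Yes

φ(11) = 11 − 1 = 10 = 2 · 5.
Test 6^(10/q) mod 11 for each prime factor q of 10:
6^5 ≡ 10 (mod 11)  [q = 2: ≢ 1 ✓]
6^2 ≡ 3 (mod 11)  [q = 5: ≢ 1 ✓]
None equal 1, so ord_11(6) = 10: 6 is a primitive root.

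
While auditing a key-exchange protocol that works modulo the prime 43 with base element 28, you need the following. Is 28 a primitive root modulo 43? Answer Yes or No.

Yes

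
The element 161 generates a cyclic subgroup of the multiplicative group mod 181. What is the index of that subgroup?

4

ord(161) | φ(181) = 181 − 1 = 180 = 2^2 · 3^2 · 5.
Divisors of 180: 1, 2, 3, 4, 5, 6, 9, 10, 12, 15, 18, 20, 30, 36, 45, 60, 90, 180.
Test each divisor d:
161^1 ≡ 161 (mod 181)
161^2 ≡ 38 (mod 181)
161^3 ≡ 145 (mod 181)
161^4 ≡ 177 (mod 181)
161^5 ≡ 80 (mod 181)
161^6 ≡ 29 (mod 181)
161^9 ≡ 42 (mod 181)
161^10 ≡ 65 (mod 181)
161^12 ≡ 117 (mod 181)
161^15 ≡ 132 (mod 181)
161^18 ≡ 135 (mod 181)
161^20 ≡ 62 (mod 181)
161^30 ≡ 48 (mod 181)
161^36 ≡ 125 (mod 181)
161^45 ≡ 1 (mod 181) ✓
Thus |⟨161⟩| = ord(161) = 45.
The index is φ(181) / ord(161) = 180 / 45 = 4.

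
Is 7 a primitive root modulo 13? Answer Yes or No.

Yes

φ(13) = 13 − 1 = 12 = 2^2 · 3.
It suffices to check that the order of 7 is not a proper divisor of 12: compute 7^(12/q) for q ∈ {2, 3}.
7^6 ≡ 12 (mod 13)  [q = 2: ≢ 1 ✓]
7^4 ≡ 9 (mod 13)  [q = 3: ≢ 1 ✓]
None equal 1, so ord_13(7) = 12: 7 is a primitive root.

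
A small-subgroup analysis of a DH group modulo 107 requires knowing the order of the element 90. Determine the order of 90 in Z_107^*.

The order of 90 must divide φ(107) = 107 − 1 = 106 = 2 · 53.
Divisors of 106: 1, 2, 53, 106.
Compute 90^d (mod 107) for the divisors d until we hit 1:
90^1 ≡ 90
90^2 ≡ 75
90^53 ≡ 1
The smallest such exponent is 53, so the order of 90 is 53.

53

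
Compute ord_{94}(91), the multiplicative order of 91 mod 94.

By Lagrange's theorem, ord_94(91) divides φ(94) = φ(2)·φ(47) = 1·46 = 46 = 2 · 23.
Divisors of 46: 1, 2, 23, 46.
Check 91^d mod 94 for each divisor in increasing order:
91^1 ≡ 91 (mod 94)
91^2 ≡ 9 (mod 94)
91^23 ≡ 93 (mod 94)
91^46 ≡ 1 (mod 94) ✓
Hence ord(91) = 46.

46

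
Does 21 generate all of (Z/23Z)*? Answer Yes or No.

φ(23) = 23 − 1 = 22 = 2 · 11.
21 is a primitive root mod 23 iff 21^(φ(23)/q) ≢ 1 for every prime q | φ(23), i.e. q ∈ {2, 11}.
21^11 ≡ 22 (mod 23)  [q = 2: ≢ 1 ✓]
21^2 ≡ 4 (mod 23)  [q = 11: ≢ 1 ✓]
None equal 1, so ord_23(21) = 22: 21 is a primitive root.

Yes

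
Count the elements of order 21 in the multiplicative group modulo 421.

12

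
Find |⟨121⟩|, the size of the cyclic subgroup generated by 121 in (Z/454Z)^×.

113

Since 121 ∈ (Z/454Z)^×, its order divides φ(454) = φ(2)·φ(227) = 1·226 = 226 = 2 · 113.
Divisors of 226: 1, 2, 113, 226.
Check 121^d mod 454 for each divisor in increasing order:
121^1 ≡ 121 (mod 454)
121^2 ≡ 113 (mod 454)
121^113 ≡ 1 (mod 454) ✓
Therefore the multiplicative order of 121 modulo 454 is 113.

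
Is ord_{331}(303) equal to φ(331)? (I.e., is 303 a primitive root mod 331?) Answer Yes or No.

φ(331) = 331 − 1 = 330 = 2 · 3 · 5 · 11.
Test 303^(330/q) mod 331 for each prime factor q of 330:
303^165 ≡ 1 (mod 331)  [q = 2: ≡ 1 ✗]
303^110 ≡ 31 (mod 331)  [q = 3: ≢ 1 ✓]
303^66 ≡ 323 (mod 331)  [q = 5: ≢ 1 ✓]
303^30 ≡ 111 (mod 331)  [q = 11: ≢ 1 ✓]
Since 303^165 ≡ 1, the order of 303 divides 165 < 330, so 303 is not a primitive root.

No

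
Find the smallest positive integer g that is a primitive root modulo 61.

φ(61) = 61 − 1 = 60 = 2^2 · 3 · 5.
Test candidates g = 2, 3, … against the prime factors q ∈ {2, 3, 5} of φ(61): g is a generator iff g^(60/q) ≢ 1 for every such q.
g = 2: 2^30 ≡ 60; 2^20 ≡ 47; 2^12 ≡ 9 — none is 1, so 2 is a primitive root.
The smallest primitive root modulo 61 is 2.

2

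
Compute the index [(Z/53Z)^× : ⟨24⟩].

4

ord(24) | φ(53) = 53 − 1 = 52 = 2^2 · 13.
Divisors of 52: 1, 2, 4, 13, 26, 52.
Check 24^d mod 53 for each divisor in increasing order:
24^1 ≡ 24 (mod 53)
24^2 ≡ 46 (mod 53)
24^4 ≡ 49 (mod 53)
24^13 ≡ 1 (mod 53) ✓
Thus |⟨24⟩| = ord(24) = 13.
Index = |(Z/53Z)^×| / |⟨24⟩| = 52 / 13 = 4.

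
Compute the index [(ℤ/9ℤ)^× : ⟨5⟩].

1

The order of 5 must divide φ(9) = φ(3^2) = 3·(3−1) = 6 = 2 · 3.
Divisors of 6: 1, 2, 3, 6.
Check 5^d mod 9 for each divisor in increasing order:
5^1 ≡ 5 (mod 9)
5^2 ≡ 7 (mod 9)
5^3 ≡ 8 (mod 9)
5^6 ≡ 1 (mod 9) ✓
The order of 5 is 6, so the subgroup it generates has 6 elements.
[(Z/9Z)^× : ⟨5⟩] = 6/6 = 1.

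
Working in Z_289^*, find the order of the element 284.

ord(284) | φ(289) = φ(17^2) = 17·(17−1) = 272 = 2^4 · 17.
Divisors of 272: 1, 2, 4, 8, 16, 17, 34, 68, 136, 272.
Evaluate successive powers at the divisors of 272:
284^1 ≡ 284
284^2 ≡ 25
284^4 ≡ 47
284^8 ≡ 186
284^16 ≡ 205
284^17 ≡ 131
284^34 ≡ 110
284^68 ≡ 251
284^136 ≡ 288
284^272 ≡ 1
Therefore the multiplicative order of 284 modulo 289 is 272.

272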